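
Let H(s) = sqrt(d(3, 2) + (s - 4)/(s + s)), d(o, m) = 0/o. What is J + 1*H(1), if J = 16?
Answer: 16 + I*sqrt(6)/2 ≈ 16.0 + 1.2247*I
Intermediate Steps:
d(o, m) = 0
H(s) = sqrt(2)*sqrt((-4 + s)/s)/2 (H(s) = sqrt(0 + (s - 4)/(s + s)) = sqrt(0 + (-4 + s)/((2*s))) = sqrt(0 + (-4 + s)*(1/(2*s))) = sqrt(0 + (-4 + s)/(2*s)) = sqrt((-4 + s)/(2*s)) = sqrt(2)*sqrt((-4 + s)/s)/2)
J + 1*H(1) = 16 + 1*(sqrt(2)*sqrt((-4 + 1)/1)/2) = 16 + 1*(sqrt(2)*sqrt(1*(-3))/2) = 16 + 1*(sqrt(2)*sqrt(-3)/2) = 16 + 1*(sqrt(2)*(I*sqrt(3))/2) = 16 + 1*(I*sqrt(6)/2) = 16 + I*sqrt(6)/2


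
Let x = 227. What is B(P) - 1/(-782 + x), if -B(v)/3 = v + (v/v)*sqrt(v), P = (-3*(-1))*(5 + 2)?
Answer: -34964/555 - 3*sqrt(21) ≈ -76.746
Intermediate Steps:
P = 21 (P = 3*7 = 21)
B(v) = -3*v - 3*sqrt(v) (B(v) = -3*(v + (v/v)*sqrt(v)) = -3*(v + 1*sqrt(v)) = -3*(v + sqrt(v)) = -3*v - 3*sqrt(v))
B(P) - 1/(-782 + x) = (-3*21 - 3*sqrt(21)) - 1/(-782 + 227) = (-63 - 3*sqrt(21)) - 1/(-555) = (-63 - 3*sqrt(21)) - 1*(-1/555) = (-63 - 3*sqrt(21)) + 1/555 = -34964/555 - 3*sqrt(21)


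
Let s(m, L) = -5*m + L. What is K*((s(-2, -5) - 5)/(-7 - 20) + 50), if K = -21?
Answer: -1050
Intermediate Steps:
s(m, L) = L - 5*m
K*((s(-2, -5) - 5)/(-7 - 20) + 50) = -21*(((-5 - 5*(-2)) - 5)/(-7 - 20) + 50) = -21*(((-5 + 10) - 5)/(-27) + 50) = -21*((5 - 5)*(-1/27) + 50) = -21*(0*(-1/27) + 50) = -21*(0 + 50) = -21*50 = -1050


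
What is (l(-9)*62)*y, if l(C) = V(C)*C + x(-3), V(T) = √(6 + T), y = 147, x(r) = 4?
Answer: 36456 - 82026*I*√3 ≈ 36456.0 - 1.4207e+5*I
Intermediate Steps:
l(C) = 4 + C*√(6 + C) (l(C) = √(6 + C)*C + 4 = C*√(6 + C) + 4 = 4 + C*√(6 + C))
(l(-9)*62)*y = ((4 - 9*√(6 - 9))*62)*147 = ((4 - 9*I*√3)*62)*147 = (248 - 558*I*√3)*147 = 36456 - 82026*I*√3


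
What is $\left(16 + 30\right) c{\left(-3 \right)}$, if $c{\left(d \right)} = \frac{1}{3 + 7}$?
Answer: $\frac{23}{5} \approx 4.6$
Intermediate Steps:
$c{\left(d \right)} = \frac{1}{10}$
$\left(16 + 30\right) c{\left(-3 \right)} = \left(16 + 30\right) \frac{1}{10} = 46 \cdot \frac{1}{10} = \frac{23}{5}$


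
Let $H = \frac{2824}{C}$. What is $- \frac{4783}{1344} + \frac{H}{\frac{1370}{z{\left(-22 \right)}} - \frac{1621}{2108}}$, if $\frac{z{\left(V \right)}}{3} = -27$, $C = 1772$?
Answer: $- \frac{937062166583}{256806263616} \approx -3.6489$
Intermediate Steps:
$z{\left(V \right)} = -81$ ($z{\left(V \right)} = 3 \left(-27\right) = -81$)
$H = \frac{706}{443}$ ($H = \frac{2824}{1772} = 2824 \cdot \frac{1}{1772} = \frac{706}{443} \approx 1.5937$)
$- \frac{4783}{1344} + \frac{H}{\frac{1370}{z{\left(-22 \right)}} - \frac{1621}{2108}} = - \frac{4783}{1344} + \frac{706}{443 \left(\frac{1370}{-81} - \frac{1621}{2108}\right)} = \left(-4783\right) \frac{1}{1344} + \frac{706}{443 \left(1370 \left(- \frac{1}{81}\right) - \frac{1621}{2108}\right)} = - \frac{4783}{1344} + \frac{706}{443 \left(- \frac{1370}{81} - \frac{1621}{2108}\right)} = - \frac{4783}{1344} + \frac{706}{443 \left(- \frac{3019261}{170748}\right)} = - \frac{4783}{1344} + \frac{706}{443} \left(- \frac{170748}{3019261}\right) = - \frac{4783}{1344} - \frac{120548088}{1337532623} = - \frac{937062166583}{256806263616}$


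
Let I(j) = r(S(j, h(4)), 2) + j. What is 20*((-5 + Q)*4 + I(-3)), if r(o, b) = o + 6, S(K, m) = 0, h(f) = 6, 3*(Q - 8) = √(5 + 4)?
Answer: 380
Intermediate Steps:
Q = 9 (Q = 8 + √(5 + 4)/3 = 8 + √9/3 = 8 + (⅓)*3 = 8 + 1 = 9)
r(o, b) = 6 + o
I(j) = 6 + j (I(j) = (6 + 0) + j = 6 + j)
20*((-5 + Q)*4 + I(-3)) = 20*((-5 + 9)*4 + (6 - 3)) = 20*(4*4 + 3) = 20*(16 + 3) = 20*19 = 380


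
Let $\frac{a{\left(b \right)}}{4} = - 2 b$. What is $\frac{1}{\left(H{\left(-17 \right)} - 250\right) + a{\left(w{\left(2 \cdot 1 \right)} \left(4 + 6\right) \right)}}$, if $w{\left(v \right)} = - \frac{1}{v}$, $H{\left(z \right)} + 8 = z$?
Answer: $- \frac{1}{235} \approx -0.0042553$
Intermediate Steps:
$H{\left(z \right)} = -8 + z$
$a{\left(b \right)} = - 8 b$ ($a{\left(b \right)} = 4 \left(- 2 b\right) = - 8 b$)
$\frac{1}{\left(H{\left(-17 \right)} - 250\right) + a{\left(w{\left(2 \cdot 1 \right)} \left(4 + 6\right) \right)}} = \frac{1}{\left(\left(-8 - 17\right) - 250\right) - 8 - \frac{1}{2 \cdot 1} \left(4 + 6\right)} = \frac{1}{\left(-25 - 250\right) - 8 - \frac{1}{2} \cdot 10} = \frac{1}{-275 - 8 \left(-1\right) \frac{1}{2} \cdot 10} = \frac{1}{-275 - 8 \left(\left(- \frac{1}{2}\right) 10\right)} = \frac{1}{-275 - -40} = \frac{1}{-275 + 40} = \frac{1}{-235} = - \frac{1}{235}$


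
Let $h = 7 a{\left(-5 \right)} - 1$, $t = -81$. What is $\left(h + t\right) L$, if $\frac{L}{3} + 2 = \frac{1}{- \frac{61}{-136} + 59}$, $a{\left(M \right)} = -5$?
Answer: $\frac{1875978}{2695} \approx 696.1$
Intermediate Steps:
$L = - \frac{16034}{2695}$ ($L = -6 + \frac{3}{- \frac{61}{-136} + 59} = -6 + \frac{3}{\left(-61\right) \left(- \frac{1}{136}\right) + 59} = -6 + \frac{3}{\frac{61}{136} + 59} = -6 + \frac{3}{\frac{8085}{136}} = -6 + 3 \cdot \frac{136}{8085} = -6 + \frac{136}{2695} = - \frac{16034}{2695} \approx -5.9495$)
$h = -36$ ($h = 7 \left(-5\right) - 1 = -35 - 1 = -36$)
$\left(h + t\right) L = \left(-36 - 81\right) \left(- \frac{16034}{2695}\right) = \left(-117\right) \left(- \frac{16034}{2695}\right) = \frac{1875978}{2695}$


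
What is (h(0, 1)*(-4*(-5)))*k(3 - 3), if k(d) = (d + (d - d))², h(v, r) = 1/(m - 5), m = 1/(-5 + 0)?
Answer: 0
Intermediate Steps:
m = -⅕ (m = 1/(-5) = -⅕ ≈ -0.20000)
h(v, r) = -5/26 (h(v, r) = 1/(-⅕ - 5) = 1/(-26/5) = -5/26)
k(d) = d² (k(d) = (d + 0)² = d²)
(h(0, 1)*(-4*(-5)))*k(3 - 3) = (-(-10)*(-5)/13)*(3 - 3)² = -5/26*20*0² = -50/13*0 = 0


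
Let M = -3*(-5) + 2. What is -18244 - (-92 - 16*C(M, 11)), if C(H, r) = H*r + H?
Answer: -14888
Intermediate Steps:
M = 17 (M = 15 + 2 = 17)
C(H, r) = H + H*r
-18244 - (-92 - 16*C(M, 11)) = -18244 - (-92 - 272*(1 + 11)) = -18244 - (-92 - 272*12) = -18244 - (-92 - 16*204) = -18244 - (-92 - 3264) = -18244 - 1*(-3356) = -18244 + 3356 = -14888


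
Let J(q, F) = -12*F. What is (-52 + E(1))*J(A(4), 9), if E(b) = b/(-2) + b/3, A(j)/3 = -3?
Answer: 5634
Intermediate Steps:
A(j) = -9 (A(j) = 3*(-3) = -9)
E(b) = -b/6 (E(b) = b*(-½) + b*(⅓) = -b/2 + b/3 = -b/6)
(-52 + E(1))*J(A(4), 9) = (-52 - ⅙*1)*(-12*9) = (-52 - ⅙)*(-108) = -313/6*(-108) = 5634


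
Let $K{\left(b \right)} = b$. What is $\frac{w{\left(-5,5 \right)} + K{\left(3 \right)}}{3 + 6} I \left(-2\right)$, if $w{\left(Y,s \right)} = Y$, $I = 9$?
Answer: $4$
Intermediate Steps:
$\frac{w{\left(-5,5 \right)} + K{\left(3 \right)}}{3 + 6} I \left(-2\right) = \frac{-5 + 3}{3 + 6} \cdot 9 \left(-2\right) = - \frac{2}{9} \cdot 9 \left(-2\right) = \left(-2\right) \frac{1}{9} \cdot 9 \left(-2\right) = \left(- \frac{2}{9}\right) 9 \left(-2\right) = \left(-2\right) \left(-2\right) = 4$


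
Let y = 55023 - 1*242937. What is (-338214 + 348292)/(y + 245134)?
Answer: 5039/28610 ≈ 0.17613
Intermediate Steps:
y = -187914 (y = 55023 - 242937 = -187914)
(-338214 + 348292)/(y + 245134) = (-338214 + 348292)/(-187914 + 245134) = 10078/57220 = 10078*(1/57220) = 5039/28610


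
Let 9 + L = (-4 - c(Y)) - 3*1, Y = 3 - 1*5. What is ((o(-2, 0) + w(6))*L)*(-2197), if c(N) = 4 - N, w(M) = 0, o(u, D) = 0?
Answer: 0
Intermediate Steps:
Y = -2 (Y = 3 - 5 = -2)
L = -22 (L = -9 + ((-4 - (4 - 1*(-2))) - 3*1) = -9 + ((-4 - (4 + 2)) - 3) = -9 + ((-4 - 1*6) - 3) = -9 + ((-4 - 6) - 3) = -9 + (-10 - 3) = -9 - 13 = -22)
((o(-2, 0) + w(6))*L)*(-2197) = ((0 + 0)*(-22))*(-2197) = (0*(-22))*(-2197) = 0*(-2197) = 0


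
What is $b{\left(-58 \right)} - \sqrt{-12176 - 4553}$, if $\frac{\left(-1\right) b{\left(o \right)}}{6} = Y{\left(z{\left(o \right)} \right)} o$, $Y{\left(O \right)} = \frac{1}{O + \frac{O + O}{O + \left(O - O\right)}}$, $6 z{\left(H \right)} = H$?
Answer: $- \frac{1044}{23} - i \sqrt{16729} \approx -45.391 - 129.34 i$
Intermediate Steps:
$z{\left(H \right)} = \frac{H}{6}$
$Y{\left(O \right)} = \frac{1}{2 + O}$ ($Y{\left(O \right)} = \frac{1}{O + \frac{2 O}{O + 0}} = \frac{1}{O + \frac{2 O}{O}} = \frac{1}{O + 2} = \frac{1}{2 + O}$)
$b{\left(o \right)} = - \frac{6 o}{2 + \frac{o}{6}}$ ($b{\left(o \right)} = - 6 \frac{o}{2 + \frac{o}{6}} = - \frac{6 o}{2 + \frac{o}{6}}$)
$b{\left(-58 \right)} - \sqrt{-12176 - 4553} = \left(-36\right) \left(-58\right) \frac{1}{12 - 58} - \sqrt{-12176 - 4553} = \left(-36\right) \left(-58\right) \frac{1}{-46} - \sqrt{-16729} = \left(-36\right) \left(-58\right) \left(- \frac{1}{46}\right) - i \sqrt{16729} = - \frac{1044}{23} - i \sqrt{16729}$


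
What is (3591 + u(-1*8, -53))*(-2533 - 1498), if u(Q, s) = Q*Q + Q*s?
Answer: -16442449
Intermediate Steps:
u(Q, s) = Q**2 + Q*s
(3591 + u(-1*8, -53))*(-2533 - 1498) = (3591 + (-1*8)*(-1*8 - 53))*(-2533 - 1498) = (3591 - 8*(-8 - 53))*(-4031) = (3591 - 8*(-61))*(-4031) = (3591 + 488)*(-4031) = 4079*(-4031) = -16442449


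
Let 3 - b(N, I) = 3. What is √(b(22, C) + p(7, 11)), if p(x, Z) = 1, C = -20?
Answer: 1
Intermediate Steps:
b(N, I) = 0 (b(N, I) = 3 - 1*3 = 3 - 3 = 0)
√(b(22, C) + p(7, 11)) = √(0 + 1) = √1 = 1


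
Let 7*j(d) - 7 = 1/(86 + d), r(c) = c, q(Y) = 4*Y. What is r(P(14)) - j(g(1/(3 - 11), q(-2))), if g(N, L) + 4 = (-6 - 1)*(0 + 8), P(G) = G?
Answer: 2365/182 ≈ 12.995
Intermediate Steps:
g(N, L) = -60 (g(N, L) = -4 + (-6 - 1)*(0 + 8) = -4 - 7*8 = -4 - 56 = -60)
j(d) = 1 + 1/(7*(86 + d))
r(P(14)) - j(g(1/(3 - 11), q(-2))) = 14 - (603/7 - 60)/(86 - 60) = 14 - 183/(26*7) = 14 - 1*183/182 = 14 - 183/182 = 2365/182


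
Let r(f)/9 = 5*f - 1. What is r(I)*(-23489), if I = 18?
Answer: -18814689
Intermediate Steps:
r(f) = -9 + 45*f (r(f) = 9*(5*f - 1) = 9*(-1 + 5*f) = -9 + 45*f)
r(I)*(-23489) = (-9 + 45*18)*(-23489) = (-9 + 810)*(-23489) = 801*(-23489) = -18814689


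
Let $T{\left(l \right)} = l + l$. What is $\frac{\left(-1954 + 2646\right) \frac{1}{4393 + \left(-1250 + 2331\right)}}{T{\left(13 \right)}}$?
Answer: $\frac{173}{35581} \approx 0.0048621$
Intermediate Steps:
$T{\left(l \right)} = 2 l$
$\frac{\left(-1954 + 2646\right) \frac{1}{4393 + \left(-1250 + 2331\right)}}{T{\left(13 \right)}} = \frac{\left(-1954 + 2646\right) \frac{1}{4393 + \left(-1250 + 2331\right)}}{2 \cdot 13} = \frac{692 \frac{1}{4393 + 1081}}{26} = \frac{692}{5474} \cdot \frac{1}{26} = 692 \cdot \frac{1}{5474} \cdot \frac{1}{26} = \frac{346}{2737} \cdot \frac{1}{26} = \frac{173}{35581}$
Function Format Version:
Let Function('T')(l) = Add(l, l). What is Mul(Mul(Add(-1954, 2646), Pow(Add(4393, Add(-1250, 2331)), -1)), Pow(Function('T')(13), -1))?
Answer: Rational(173, 35581) ≈ 0.0048621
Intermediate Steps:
Function('T')(l) = Mul(2, l)
Mul(Mul(Add(-1954, 2646), Pow(Add(4393, Add(-1250, 2331)), -1)), Pow(Function('T')(13), -1)) = Mul(Mul(Add(-1954, 2646), Pow(Add(4393, Add(-1250, 2331)), -1)), Pow(Mul(2, 13), -1)) = Mul(Mul(692, Pow(Add(4393, 1081), -1)), Pow(26, -1)) = Mul(Mul(692, Pow(5474, -1)), Rational(1, 26)) = Mul(Mul(692, Rational(1, 5474)), Rational(1, 26)) = Mul(Rational(346, 2737), Rational(1, 26)) = Rational(173, 35581)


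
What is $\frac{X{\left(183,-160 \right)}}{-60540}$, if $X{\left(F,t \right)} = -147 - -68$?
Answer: $\frac{79}{60540} \approx 0.0013049$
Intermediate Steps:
$X{\left(F,t \right)} = -79$ ($X{\left(F,t \right)} = -147 + 68 = -79$)
$\frac{X{\left(183,-160 \right)}}{-60540} = - \frac{79}{-60540} = \left(-79\right) \left(- \frac{1}{60540}\right) = \frac{79}{60540}$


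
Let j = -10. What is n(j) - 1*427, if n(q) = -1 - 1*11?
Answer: -439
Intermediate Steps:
n(q) = -12 (n(q) = -1 - 11 = -12)
n(j) - 1*427 = -12 - 1*427 = -12 - 427 = -439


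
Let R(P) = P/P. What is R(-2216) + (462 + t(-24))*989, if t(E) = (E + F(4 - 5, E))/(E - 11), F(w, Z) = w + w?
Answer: 16017879/35 ≈ 4.5765e+5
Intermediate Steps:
R(P) = 1
F(w, Z) = 2*w
t(E) = (-2 + E)/(-11 + E) (t(E) = (E + 2*(4 - 5))/(E - 11) = (E + 2*(-1))/(-11 + E) = (E - 2)/(-11 + E) = (-2 + E)/(-11 + E))
R(-2216) + (462 + t(-24))*989 = 1 + (462 + (-2 - 24)/(-11 - 24))*989 = 1 + (462 - 26/(-35))*989 = 1 + (462 - 1/35*(-26))*989 = 1 + (462 + 26/35)*989 = 1 + (16196/35)*989 = 1 + 16017844/35 = 16017879/35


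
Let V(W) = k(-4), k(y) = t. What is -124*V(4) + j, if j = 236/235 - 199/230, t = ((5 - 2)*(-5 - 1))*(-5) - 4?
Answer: -115276337/10810 ≈ -10664.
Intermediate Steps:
t = 86 (t = (3*(-6))*(-5) - 4 = -18*(-5) - 4 = 90 - 4 = 86)
k(y) = 86
V(W) = 86
j = 1503/10810 (j = 236*(1/235) - 199*1/230 = 236/235 - 199/230 = 1503/10810 ≈ 0.13904)
-124*V(4) + j = -124*86 + 1503/10810 = -10664 + 1503/10810 = -115276337/10810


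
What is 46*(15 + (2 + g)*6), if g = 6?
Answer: 2898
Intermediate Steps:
46*(15 + (2 + g)*6) = 46*(15 + (2 + 6)*6) = 46*(15 + 8*6) = 46*(15 + 48) = 46*63 = 2898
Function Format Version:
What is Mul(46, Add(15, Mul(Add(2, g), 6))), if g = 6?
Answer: 2898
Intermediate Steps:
Mul(46, Add(15, Mul(Add(2, g), 6))) = Mul(46, Add(15, Mul(Add(2, 6), 6))) = Mul(46, Add(15, Mul(8, 6))) = Mul(46, Add(15, 48)) = Mul(46, 63) = 2898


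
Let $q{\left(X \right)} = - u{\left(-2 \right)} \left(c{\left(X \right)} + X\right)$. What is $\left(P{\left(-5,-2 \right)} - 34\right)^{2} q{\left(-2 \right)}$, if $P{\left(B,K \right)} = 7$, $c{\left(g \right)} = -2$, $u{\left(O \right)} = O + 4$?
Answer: $5832$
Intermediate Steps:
$u{\left(O \right)} = 4 + O$
$q{\left(X \right)} = 4 - 2 X$ ($q{\left(X \right)} = - (4 - 2) \left(-2 + X\right) = \left(-1\right) 2 \left(-2 + X\right) = - 2 \left(-2 + X\right) = 4 - 2 X$)
$\left(P{\left(-5,-2 \right)} - 34\right)^{2} q{\left(-2 \right)} = \left(7 - 34\right)^{2} \left(4 - -4\right) = \left(-27\right)^{2} \left(4 + 4\right) = 729 \cdot 8 = 5832$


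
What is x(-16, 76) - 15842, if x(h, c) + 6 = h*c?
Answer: -17064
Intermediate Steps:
x(h, c) = -6 + c*h (x(h, c) = -6 + h*c = -6 + c*h)
x(-16, 76) - 15842 = (-6 + 76*(-16)) - 15842 = (-6 - 1216) - 15842 = -1222 - 15842 = -17064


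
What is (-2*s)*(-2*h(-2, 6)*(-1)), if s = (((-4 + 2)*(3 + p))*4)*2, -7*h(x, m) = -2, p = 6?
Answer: 1152/7 ≈ 164.57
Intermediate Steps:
h(x, m) = 2/7 (h(x, m) = -⅐*(-2) = 2/7)
s = -144 (s = (((-4 + 2)*(3 + 6))*4)*2 = (-2*9*4)*2 = -18*4*2 = -72*2 = -144)
(-2*s)*(-2*h(-2, 6)*(-1)) = (-2*(-144))*(-2*2/7*(-1)) = 288*(-4/7*(-1)) = 288*(4/7) = 1152/7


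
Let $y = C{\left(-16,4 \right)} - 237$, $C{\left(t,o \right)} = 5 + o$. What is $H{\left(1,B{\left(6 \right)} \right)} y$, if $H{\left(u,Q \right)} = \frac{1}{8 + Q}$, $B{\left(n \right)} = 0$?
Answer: $- \frac{57}{2} \approx -28.5$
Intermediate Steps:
$y = -228$ ($y = \left(5 + 4\right) - 237 = 9 - 237 = -228$)
$H{\left(1,B{\left(6 \right)} \right)} y = \frac{1}{8 + 0} \left(-228\right) = \frac{1}{8} \left(-228\right) = - \frac{57}{2}$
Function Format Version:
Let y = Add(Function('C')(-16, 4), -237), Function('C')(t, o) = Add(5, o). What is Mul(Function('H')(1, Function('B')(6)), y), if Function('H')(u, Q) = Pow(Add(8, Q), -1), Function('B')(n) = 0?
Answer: Rational(-57, 2) ≈ -28.500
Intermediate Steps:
y = -228 (y = Add(Add(5, 4), -237) = Add(9, -237) = -228)
Mul(Function('H')(1, Function('B')(6)), y) = Mul(Pow(Add(8, 0), -1), -228) = Mul(Pow(8, -1), -228) = Mul(Rational(1, 8), -228) = Rational(-57, 2)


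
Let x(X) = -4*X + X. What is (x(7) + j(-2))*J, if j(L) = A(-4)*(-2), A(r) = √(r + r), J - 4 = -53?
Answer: 1029 + 196*I*√2 ≈ 1029.0 + 277.19*I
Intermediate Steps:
J = -49 (J = 4 - 53 = -49)
A(r) = √2*√r (A(r) = √(2*r) = √2*√r)
x(X) = -3*X
j(L) = -4*I*√2 (j(L) = (√2*√(-4))*(-2) = (√2*(2*I))*(-2) = (2*I*√2)*(-2) = -4*I*√2)
(x(7) + j(-2))*J = (-3*7 - 4*I*√2)*(-49) = (-21 - 4*I*√2)*(-49) = 1029 + 196*I*√2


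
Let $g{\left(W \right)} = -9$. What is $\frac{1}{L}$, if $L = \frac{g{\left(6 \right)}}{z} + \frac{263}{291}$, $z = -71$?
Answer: $\frac{20661}{21292} \approx 0.97036$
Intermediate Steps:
$L = \frac{21292}{20661}$ ($L = - \frac{9}{-71} + \frac{263}{291} = \left(-9\right) \left(- \frac{1}{71}\right) + 263 \cdot \frac{1}{291} = \frac{9}{71} + \frac{263}{291} = \frac{21292}{20661} \approx 1.0305$)
$\frac{1}{L} = \frac{1}{\frac{21292}{20661}} = \frac{20661}{21292}$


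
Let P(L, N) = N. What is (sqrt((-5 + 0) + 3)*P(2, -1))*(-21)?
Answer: 21*I*sqrt(2) ≈ 29.698*I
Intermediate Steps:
(sqrt((-5 + 0) + 3)*P(2, -1))*(-21) = (sqrt((-5 + 0) + 3)*(-1))*(-21) = (sqrt(-5 + 3)*(-1))*(-21) = (sqrt(-2)*(-1))*(-21) = ((I*sqrt(2))*(-1))*(-21) = -I*sqrt(2)*(-21) = 21*I*sqrt(2)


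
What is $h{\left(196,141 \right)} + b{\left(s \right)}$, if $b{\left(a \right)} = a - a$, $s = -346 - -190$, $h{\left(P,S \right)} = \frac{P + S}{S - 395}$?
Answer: $- \frac{337}{254} \approx -1.3268$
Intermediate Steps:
$h{\left(P,S \right)} = \frac{P + S}{-395 + S}$
$s = -156$ ($s = -346 + 190 = -156$)
$b{\left(a \right)} = 0$
$h{\left(196,141 \right)} + b{\left(s \right)} = \frac{196 + 141}{-395 + 141} + 0 = \frac{1}{-254} \cdot 337 + 0 = \left(- \frac{1}{254}\right) 337 + 0 = - \frac{337}{254} + 0 = - \frac{337}{254}$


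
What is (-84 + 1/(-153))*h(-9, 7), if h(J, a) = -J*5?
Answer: -64265/17 ≈ -3780.3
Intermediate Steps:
h(J, a) = -5*J
(-84 + 1/(-153))*h(-9, 7) = (-84 + 1/(-153))*(-5*(-9)) = (-84 - 1/153)*45 = -12853/153*45 = -64265/17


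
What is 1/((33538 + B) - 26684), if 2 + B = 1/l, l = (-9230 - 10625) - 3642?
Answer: 23497/161001443 ≈ 0.00014594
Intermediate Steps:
l = -23497 (l = -19855 - 3642 = -23497)
B = -46995/23497 (B = -2 + 1/(-23497) = -2 - 1/23497 = -46995/23497 ≈ -2.0000)
1/((33538 + B) - 26684) = 1/((33538 - 46995/23497) - 26684) = 1/(787995391/23497 - 26684) = 1/(161001443/23497) = 23497/161001443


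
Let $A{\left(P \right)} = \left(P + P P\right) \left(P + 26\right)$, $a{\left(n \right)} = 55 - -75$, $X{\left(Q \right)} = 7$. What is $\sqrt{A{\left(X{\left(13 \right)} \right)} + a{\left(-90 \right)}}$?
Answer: $\sqrt{1978} \approx 44.475$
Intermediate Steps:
$a{\left(n \right)} = 130$ ($a{\left(n \right)} = 55 + 75 = 130$)
$A{\left(P \right)} = \left(26 + P\right) \left(P + P^{2}\right)$ ($A{\left(P \right)} = \left(P + P^{2}\right) \left(26 + P\right) = \left(26 + P\right) \left(P + P^{2}\right)$)
$\sqrt{A{\left(X{\left(13 \right)} \right)} + a{\left(-90 \right)}} = \sqrt{7 \left(26 + 7^{2} + 27 \cdot 7\right) + 130} = \sqrt{7 \left(26 + 49 + 189\right) + 130} = \sqrt{7 \cdot 264 + 130} = \sqrt{1848 + 130} = \sqrt{1978}$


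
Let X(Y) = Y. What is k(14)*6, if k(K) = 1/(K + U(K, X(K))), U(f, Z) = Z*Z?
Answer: 1/35 ≈ 0.028571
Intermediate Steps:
U(f, Z) = Z²
k(K) = 1/(K + K²)
k(14)*6 = (1/(14*(1 + 14)))*6 = ((1/14)/15)*6 = ((1/14)*(1/15))*6 = (1/210)*6 = 1/35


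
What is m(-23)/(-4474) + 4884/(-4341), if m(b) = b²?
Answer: -8049135/6473878 ≈ -1.2433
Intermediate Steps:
m(-23)/(-4474) + 4884/(-4341) = (-23)²/(-4474) + 4884/(-4341) = 529*(-1/4474) + 4884*(-1/4341) = -529/4474 - 1628/1447 = -8049135/6473878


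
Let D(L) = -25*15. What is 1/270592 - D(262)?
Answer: 101472001/270592 ≈ 375.00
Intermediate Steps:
D(L) = -375
1/270592 - D(262) = 1/270592 - 1*(-375) = 1/270592 + 375 = 101472001/270592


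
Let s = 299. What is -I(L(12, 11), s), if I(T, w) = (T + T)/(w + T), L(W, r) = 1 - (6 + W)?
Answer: 17/141 ≈ 0.12057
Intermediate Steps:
L(W, r) = -5 - W (L(W, r) = 1 + (-6 - W) = -5 - W)
I(T, w) = 2*T/(T + w) (I(T, w) = (2*T)/(T + w) = 2*T/(T + w))
-I(L(12, 11), s) = -2*(-5 - 1*12)/((-5 - 1*12) + 299) = -2*(-5 - 12)/((-5 - 12) + 299) = -2*(-17)/(-17 + 299) = -2*(-17)/282 = -1*(-17/141) = 17/141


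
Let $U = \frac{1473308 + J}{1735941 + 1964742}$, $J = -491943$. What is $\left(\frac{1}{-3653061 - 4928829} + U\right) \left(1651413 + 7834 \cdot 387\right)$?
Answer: $\frac{626055426198004739}{504108800490} \approx 1.2419 \cdot 10^{6}$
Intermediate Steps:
$U = \frac{140195}{528669}$ ($U = \frac{1473308 - 491943}{1735941 + 1964742} = \frac{981365}{3700683} = 981365 \cdot \frac{1}{3700683} = \frac{140195}{528669} \approx 0.26518$)
$\left(\frac{1}{-3653061 - 4928829} + U\right) \left(1651413 + 7834 \cdot 387\right) = \left(\frac{1}{-3653061 - 4928829} + \frac{140195}{528669}\right) \left(1651413 + 7834 \cdot 387\right) = \left(\frac{1}{-8581890} + \frac{140195}{528669}\right) \left(1651413 + 3031758\right) = \left(- \frac{1}{8581890} + \frac{140195}{528669}\right) 4683171 = \frac{401045846627}{1512326401470} \cdot 4683171 = \frac{626055426198004739}{504108800490}$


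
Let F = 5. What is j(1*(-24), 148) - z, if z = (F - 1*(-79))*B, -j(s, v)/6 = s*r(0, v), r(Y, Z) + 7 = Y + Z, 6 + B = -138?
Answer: 32400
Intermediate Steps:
B = -144 (B = -6 - 138 = -144)
r(Y, Z) = -7 + Y + Z (r(Y, Z) = -7 + (Y + Z) = -7 + Y + Z)
j(s, v) = -6*s*(-7 + v) (j(s, v) = -6*s*(-7 + 0 + v) = -6*s*(-7 + v))
z = -12096 (z = (5 - 1*(-79))*(-144) = (5 + 79)*(-144) = 84*(-144) = -12096)
j(1*(-24), 148) - z = 6*(1*(-24))*(7 - 1*148) - 1*(-12096) = 6*(-24)*(7 - 148) + 12096 = 6*(-24)*(-141) + 12096 = 20304 + 12096 = 32400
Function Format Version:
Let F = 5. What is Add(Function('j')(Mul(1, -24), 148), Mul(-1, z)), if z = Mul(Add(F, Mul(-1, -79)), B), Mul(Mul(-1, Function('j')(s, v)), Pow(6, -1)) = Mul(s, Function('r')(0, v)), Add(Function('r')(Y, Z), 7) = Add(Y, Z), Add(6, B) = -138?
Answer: 32400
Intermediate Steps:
B = -144 (B = Add(-6, -138) = -144)
Function('r')(Y, Z) = Add(-7, Y, Z) (Function('r')(Y, Z) = Add(-7, Add(Y, Z)) = Add(-7, Y, Z))
Function('j')(s, v) = Mul(-6, s, Add(-7, v)) (Function('j')(s, v) = Mul(-6, Mul(s, Add(-7, 0, v))) = Mul(-6, Mul(s, Add(-7, v))) = Mul(-6, s, Add(-7, v)))
z = -12096 (z = Mul(Add(5, Mul(-1, -79)), -144) = Mul(Add(5, 79), -144) = Mul(84, -144) = -12096)
Add(Function('j')(Mul(1, -24), 148), Mul(-1, z)) = Add(Mul(6, Mul(1, -24), Add(7, Mul(-1, 148))), Mul(-1, -12096)) = Add(Mul(6, -24, Add(7, -148)), 12096) = Add(Mul(6, -24, -141), 12096) = Add(20304, 12096) = 32400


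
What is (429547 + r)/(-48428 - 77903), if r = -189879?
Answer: -239668/126331 ≈ -1.8971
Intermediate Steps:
(429547 + r)/(-48428 - 77903) = (429547 - 189879)/(-48428 - 77903) = 239668/(-126331) = 239668*(-1/126331) = -239668/126331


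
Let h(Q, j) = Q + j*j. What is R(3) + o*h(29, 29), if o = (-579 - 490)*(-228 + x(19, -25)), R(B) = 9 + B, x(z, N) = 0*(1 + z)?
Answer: 212046852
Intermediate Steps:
x(z, N) = 0
h(Q, j) = Q + j²
o = 243732 (o = (-579 - 490)*(-228 + 0) = -1069*(-228) = 243732)
R(3) + o*h(29, 29) = (9 + 3) + 243732*(29 + 29²) = 12 + 243732*(29 + 841) = 12 + 243732*870 = 12 + 212046840 = 212046852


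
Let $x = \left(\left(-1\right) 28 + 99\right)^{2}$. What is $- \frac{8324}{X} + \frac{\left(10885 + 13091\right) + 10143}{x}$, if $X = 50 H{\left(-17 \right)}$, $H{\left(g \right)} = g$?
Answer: $\frac{35481217}{2142425} \approx 16.561$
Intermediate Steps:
$x = 5041$ ($x = \left(-28 + 99\right)^{2} = 71^{2} = 5041$)
$X = -850$ ($X = 50 \left(-17\right) = -850$)
$- \frac{8324}{X} + \frac{\left(10885 + 13091\right) + 10143}{x} = - \frac{8324}{-850} + \frac{\left(10885 + 13091\right) + 10143}{5041} = \left(-8324\right) \left(- \frac{1}{850}\right) + \left(23976 + 10143\right) \frac{1}{5041} = \frac{4162}{425} + 34119 \cdot \frac{1}{5041} = \frac{4162}{425} + \frac{34119}{5041} = \frac{35481217}{2142425}$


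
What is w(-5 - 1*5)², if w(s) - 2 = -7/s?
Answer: 729/100 ≈ 7.2900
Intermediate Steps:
w(s) = 2 - 7/s
w(-5 - 1*5)² = (2 - 7/(-5 - 1*5))² = (2 - 7/(-5 - 5))² = (2 - 7/(-10))² = (2 - 7*(-⅒))² = (2 + 7/10)² = (27/10)² = 729/100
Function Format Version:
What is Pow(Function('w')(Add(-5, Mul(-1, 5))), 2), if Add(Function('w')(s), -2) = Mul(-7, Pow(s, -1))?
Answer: Rational(729, 100) ≈ 7.2900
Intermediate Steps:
Function('w')(s) = Add(2, Mul(-7, Pow(s, -1)))
Pow(Function('w')(Add(-5, Mul(-1, 5))), 2) = Pow(Add(2, Mul(-7, Pow(Add(-5, Mul(-1, 5)), -1))), 2) = Pow(Add(2, Mul(-7, Pow(Add(-5, -5), -1))), 2) = Pow(Add(2, Mul(-7, Pow(-10, -1))), 2) = Pow(Add(2, Mul(-7, Rational(-1, 10))), 2) = Pow(Add(2, Rational(7, 10)), 2) = Pow(Rational(27, 10), 2) = Rational(729, 100)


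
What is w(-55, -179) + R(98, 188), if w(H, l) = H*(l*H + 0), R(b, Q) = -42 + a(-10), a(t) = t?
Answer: -541527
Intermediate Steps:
R(b, Q) = -52 (R(b, Q) = -42 - 10 = -52)
w(H, l) = l*H**2 (w(H, l) = H*(H*l + 0) = H*(H*l) = l*H**2)
w(-55, -179) + R(98, 188) = -179*(-55)**2 - 52 = -179*3025 - 52 = -541475 - 52 = -541527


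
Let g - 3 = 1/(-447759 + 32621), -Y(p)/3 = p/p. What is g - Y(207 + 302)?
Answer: 2490827/415138 ≈ 6.0000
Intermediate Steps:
Y(p) = -3 (Y(p) = -3*p/p = -3*1 = -3)
g = 1245413/415138 (g = 3 + 1/(-447759 + 32621) = 3 + 1/(-415138) = 3 - 1/415138 = 1245413/415138 ≈ 3.0000)
g - Y(207 + 302) = 1245413/415138 - 1*(-3) = 1245413/415138 + 3 = 2490827/415138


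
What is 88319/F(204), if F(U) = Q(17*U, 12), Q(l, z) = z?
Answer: 88319/12 ≈ 7359.9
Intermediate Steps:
F(U) = 12
88319/F(204) = 88319/12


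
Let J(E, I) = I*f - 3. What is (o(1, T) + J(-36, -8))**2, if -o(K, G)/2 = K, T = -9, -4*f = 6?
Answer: 49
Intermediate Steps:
f = -3/2 (f = -1/4*6 = -3/2 ≈ -1.5000)
o(K, G) = -2*K
J(E, I) = -3 - 3*I/2 (J(E, I) = I*(-3/2) - 3 = -3*I/2 - 3 = -3 - 3*I/2)
(o(1, T) + J(-36, -8))**2 = (-2*1 + (-3 - 3/2*(-8)))**2 = (-2 + (-3 + 12))**2 = (-2 + 9)**2 = 7**2 = 49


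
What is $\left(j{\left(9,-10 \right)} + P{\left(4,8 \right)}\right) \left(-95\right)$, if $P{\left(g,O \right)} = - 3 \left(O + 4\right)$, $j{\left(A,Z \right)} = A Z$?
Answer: $11970$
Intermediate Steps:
$P{\left(g,O \right)} = -12 - 3 O$ ($P{\left(g,O \right)} = - 3 \left(4 + O\right) = -12 - 3 O$)
$\left(j{\left(9,-10 \right)} + P{\left(4,8 \right)}\right) \left(-95\right) = \left(9 \left(-10\right) - 36\right) \left(-95\right) = \left(-90 - 36\right) \left(-95\right) = \left(-126\right) \left(-95\right) = 11970$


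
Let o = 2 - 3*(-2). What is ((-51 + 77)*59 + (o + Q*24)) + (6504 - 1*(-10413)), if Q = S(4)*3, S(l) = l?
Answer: 18747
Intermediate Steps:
Q = 12 (Q = 4*3 = 12)
o = 8 (o = 2 + 6 = 8)
((-51 + 77)*59 + (o + Q*24)) + (6504 - 1*(-10413)) = ((-51 + 77)*59 + (8 + 12*24)) + (6504 - 1*(-10413)) = (26*59 + (8 + 288)) + (6504 + 10413) = (1534 + 296) + 16917 = 1830 + 16917 = 18747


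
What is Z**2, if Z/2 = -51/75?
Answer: 1156/625 ≈ 1.8496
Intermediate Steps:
Z = -34/25 (Z = 2*(-51/75) = 2*(-51*1/75) = 2*(-17/25) = -34/25 ≈ -1.3600)
Z**2 = (-34/25)**2 = 1156/625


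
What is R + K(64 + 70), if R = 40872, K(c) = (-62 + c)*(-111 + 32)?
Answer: 35184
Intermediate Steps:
K(c) = 4898 - 79*c (K(c) = (-62 + c)*(-79) = 4898 - 79*c)
R + K(64 + 70) = 40872 + (4898 - 79*(64 + 70)) = 40872 + (4898 - 79*134) = 40872 + (4898 - 10586) = 40872 - 5688 = 35184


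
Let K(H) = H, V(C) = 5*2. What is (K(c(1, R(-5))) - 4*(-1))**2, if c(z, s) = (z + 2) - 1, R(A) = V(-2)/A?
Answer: 36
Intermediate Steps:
V(C) = 10
R(A) = 10/A
c(z, s) = 1 + z (c(z, s) = (2 + z) - 1 = 1 + z)
(K(c(1, R(-5))) - 4*(-1))**2 = ((1 + 1) - 4*(-1))**2 = (2 + 4)**2 = 6**2 = 36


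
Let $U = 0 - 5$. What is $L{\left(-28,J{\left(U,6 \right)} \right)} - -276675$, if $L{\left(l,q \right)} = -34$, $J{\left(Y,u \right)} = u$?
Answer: $276641$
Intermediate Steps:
$U = -5$ ($U = 0 - 5 = -5$)
$L{\left(-28,J{\left(U,6 \right)} \right)} - -276675 = -34 - -276675 = -34 + 276675 = 276641$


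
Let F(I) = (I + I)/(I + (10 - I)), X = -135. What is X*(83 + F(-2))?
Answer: -11151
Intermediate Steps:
F(I) = I/5 (F(I) = (2*I)/10 = (2*I)*(⅒) = I/5)
X*(83 + F(-2)) = -135*(83 + (⅕)*(-2)) = -135*(83 - ⅖) = -135*413/5 = -11151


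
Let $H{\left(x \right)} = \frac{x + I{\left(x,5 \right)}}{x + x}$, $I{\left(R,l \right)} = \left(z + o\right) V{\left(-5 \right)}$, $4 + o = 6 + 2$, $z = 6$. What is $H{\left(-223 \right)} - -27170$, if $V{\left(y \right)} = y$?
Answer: $\frac{12118093}{446} \approx 27171.0$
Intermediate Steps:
$o = 4$ ($o = -4 + \left(6 + 2\right) = -4 + 8 = 4$)
$I{\left(R,l \right)} = -50$ ($I{\left(R,l \right)} = \left(6 + 4\right) \left(-5\right) = 10 \left(-5\right) = -50$)
$H{\left(x \right)} = \frac{-50 + x}{2 x}$ ($H{\left(x \right)} = \frac{x - 50}{x + x} = \frac{-50 + x}{2 x}$)
$H{\left(-223 \right)} - -27170 = \frac{-50 - 223}{2 \left(-223\right)} - -27170 = \frac{1}{2} \left(- \frac{1}{223}\right) \left(-273\right) + 27170 = \frac{273}{446} + 27170 = \frac{12118093}{446}$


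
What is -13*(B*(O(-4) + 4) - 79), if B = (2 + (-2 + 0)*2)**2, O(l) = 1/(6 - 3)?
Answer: 2405/3 ≈ 801.67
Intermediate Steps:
O(l) = 1/3
B = 4 (B = (2 - 2*2)**2 = (2 - 4)**2 = (-2)**2 = 4)
-13*(B*(O(-4) + 4) - 79) = -13*(4*(1/3 + 4) - 79) = -13*(4*(13/3) - 79) = -13*(52/3 - 79) = -13*(-185/3) = 2405/3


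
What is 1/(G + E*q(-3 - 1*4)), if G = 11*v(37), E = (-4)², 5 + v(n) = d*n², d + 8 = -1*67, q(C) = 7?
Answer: -1/1129368 ≈ -8.8545e-7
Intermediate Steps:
d = -75 (d = -8 - 1*67 = -8 - 67 = -75)
v(n) = -5 - 75*n²
E = 16
G = -1129480 (G = 11*(-5 - 75*37²) = 11*(-5 - 75*1369) = 11*(-5 - 102675) = 11*(-102680) = -1129480)
1/(G + E*q(-3 - 1*4)) = 1/(-1129480 + 16*7) = 1/(-1129480 + 112) = 1/(-1129368) = -1/1129368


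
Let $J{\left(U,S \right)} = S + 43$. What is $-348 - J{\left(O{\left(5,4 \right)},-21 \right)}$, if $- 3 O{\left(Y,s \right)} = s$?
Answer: $-370$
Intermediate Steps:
$O{\left(Y,s \right)} = - \frac{s}{3}$
$J{\left(U,S \right)} = 43 + S$
$-348 - J{\left(O{\left(5,4 \right)},-21 \right)} = -348 - \left(43 - 21\right) = -348 - 22 = -370$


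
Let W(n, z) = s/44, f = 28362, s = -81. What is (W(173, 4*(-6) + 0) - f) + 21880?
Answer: -285289/44 ≈ -6483.8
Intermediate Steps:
W(n, z) = -81/44
(W(173, 4*(-6) + 0) - f) + 21880 = (-81/44 - 1*28362) + 21880 = (-81/44 - 28362) + 21880 = -1248009/44 + 21880 = -285289/44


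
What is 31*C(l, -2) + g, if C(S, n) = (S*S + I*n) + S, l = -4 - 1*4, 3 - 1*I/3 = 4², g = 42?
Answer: 4196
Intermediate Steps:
I = -39 (I = 9 - 3*4² = 9 - 3*16 = 9 - 48 = -39)
l = -8 (l = -4 - 4 = -8)
C(S, n) = S + S² - 39*n (C(S, n) = (S*S - 39*n) + S = (S² - 39*n) + S = S + S² - 39*n)
31*C(l, -2) + g = 31*(-8 + (-8)² - 39*(-2)) + 42 = 31*(-8 + 64 + 78) + 42 = 31*134 + 42 = 4154 + 42 = 4196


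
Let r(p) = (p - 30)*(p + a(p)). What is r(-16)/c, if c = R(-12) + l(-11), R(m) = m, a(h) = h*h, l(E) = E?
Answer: 480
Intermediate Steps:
a(h) = h²
c = -23 (c = -12 - 11 = -23)
r(p) = (-30 + p)*(p + p²) (r(p) = (p - 30)*(p + p²) = (-30 + p)*(p + p²))
r(-16)/c = -16*(-30 + (-16)² - 29*(-16))/(-23) = -16*(-30 + 256 + 464)*(-1/23) = -16*690*(-1/23) = -11040*(-1/23) = 480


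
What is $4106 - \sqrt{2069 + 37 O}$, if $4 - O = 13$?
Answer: $4106 - 2 \sqrt{434} \approx 4064.3$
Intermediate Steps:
$O = -9$ ($O = 4 - 13 = -9$)
$4106 - \sqrt{2069 + 37 O} = 4106 - \sqrt{2069 + 37 \left(-9\right)} = 4106 - \sqrt{2069 - 333} = 4106 - \sqrt{1736} = 4106 - 2 \sqrt{434}$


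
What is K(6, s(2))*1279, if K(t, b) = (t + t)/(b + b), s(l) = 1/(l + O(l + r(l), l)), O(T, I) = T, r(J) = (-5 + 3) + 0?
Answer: 15348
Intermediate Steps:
r(J) = -2 (r(J) = -2 + 0 = -2)
s(l) = 1/(-2 + 2*l) (s(l) = 1/(l + (l - 2)) = 1/(l + (-2 + l)) = 1/(-2 + 2*l))
K(t, b) = t/b (K(t, b) = (2*t)/((2*b)) = (2*t)*(1/(2*b)) = t/b)
K(6, s(2))*1279 = (6/((1/(2*(-1 + 2)))))*1279 = (6/(((½)/1)))*1279 = (6/(((½)*1)))*1279 = (6/(½))*1279 = (6*2)*1279 = 12*1279 = 15348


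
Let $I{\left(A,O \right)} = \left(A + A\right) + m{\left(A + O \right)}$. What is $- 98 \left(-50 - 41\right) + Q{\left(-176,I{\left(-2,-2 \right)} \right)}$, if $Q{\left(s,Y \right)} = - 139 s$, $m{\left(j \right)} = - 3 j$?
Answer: $33382$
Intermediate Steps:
$I{\left(A,O \right)} = - A - 3 O$ ($I{\left(A,O \right)} = \left(A + A\right) - 3 \left(A + O\right) = 2 A - \left(3 A + 3 O\right) = - A - 3 O$)
$- 98 \left(-50 - 41\right) + Q{\left(-176,I{\left(-2,-2 \right)} \right)} = - 98 \left(-50 - 41\right) - -24464 = \left(-98\right) \left(-91\right) + 24464 = 8918 + 24464 = 33382$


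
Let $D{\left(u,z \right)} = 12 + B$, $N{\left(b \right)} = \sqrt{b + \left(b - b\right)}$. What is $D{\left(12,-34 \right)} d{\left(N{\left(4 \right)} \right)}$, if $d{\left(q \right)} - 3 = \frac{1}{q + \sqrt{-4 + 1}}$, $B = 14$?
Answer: $\frac{598}{7} - \frac{26 i \sqrt{3}}{7} \approx 85.429 - 6.4333 i$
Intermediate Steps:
$N{\left(b \right)} = \sqrt{b}$ ($N{\left(b \right)} = \sqrt{b + 0} = \sqrt{b}$)
$d{\left(q \right)} = 3 + \frac{1}{q + i \sqrt{3}}$ ($d{\left(q \right)} = 3 + \frac{1}{q + \sqrt{-4 + 1}} = 3 + \frac{1}{q + \sqrt{-3}} = 3 + \frac{1}{q + i \sqrt{3}}$)
$D{\left(u,z \right)} = 26$ ($D{\left(u,z \right)} = 12 + 14 = 26$)
$D{\left(12,-34 \right)} d{\left(N{\left(4 \right)} \right)} = 26 \frac{1 + 3 \sqrt{4} + 3 i \sqrt{3}}{\sqrt{4} + i \sqrt{3}} = 26 \frac{1 + 3 \cdot 2 + 3 i \sqrt{3}}{2 + i \sqrt{3}} = 26 \frac{1 + 6 + 3 i \sqrt{3}}{2 + i \sqrt{3}} = 26 \frac{7 + 3 i \sqrt{3}}{2 + i \sqrt{3}} = \frac{26 \left(7 + 3 i \sqrt{3}\right)}{2 + i \sqrt{3}}$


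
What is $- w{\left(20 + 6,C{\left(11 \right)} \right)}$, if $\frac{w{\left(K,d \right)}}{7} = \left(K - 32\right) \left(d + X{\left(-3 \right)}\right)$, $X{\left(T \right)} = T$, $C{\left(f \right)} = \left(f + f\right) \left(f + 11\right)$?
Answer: $20202$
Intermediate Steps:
$C{\left(f \right)} = 2 f \left(11 + f\right)$
$w{\left(K,d \right)} = 7 \left(-32 + K\right) \left(-3 + d\right)$ ($w{\left(K,d \right)} = 7 \left(K - 32\right) \left(d - 3\right) = 7 \left(-32 + K\right) \left(-3 + d\right)$)
$- w{\left(20 + 6,C{\left(11 \right)} \right)} = - (672 - 224 \cdot 2 \cdot 11 \left(11 + 11\right) - 21 \left(20 + 6\right) + 7 \left(20 + 6\right) 2 \cdot 11 \left(11 + 11\right)) = - (672 - 224 \cdot 2 \cdot 11 \cdot 22 - 546 + 7 \cdot 26 \cdot 2 \cdot 11 \cdot 22) = - (672 - 108416 - 546 + 7 \cdot 26 \cdot 484) = - (672 - 108416 - 546 + 88088) = \left(-1\right) \left(-20202\right) = 20202$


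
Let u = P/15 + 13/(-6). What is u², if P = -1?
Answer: 4489/900 ≈ 4.9878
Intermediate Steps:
u = -67/30 (u = -1/15 + 13/(-6) = -1*1/15 + 13*(-⅙) = -1/15 - 13/6 = -67/30 ≈ -2.2333)
u² = (-67/30)² = 4489/900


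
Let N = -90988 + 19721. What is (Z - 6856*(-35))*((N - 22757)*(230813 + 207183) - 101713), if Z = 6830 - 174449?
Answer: -2979164251451397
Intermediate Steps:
N = -71267
Z = -167619
(Z - 6856*(-35))*((N - 22757)*(230813 + 207183) - 101713) = (-167619 - 6856*(-35))*((-71267 - 22757)*(230813 + 207183) - 101713) = (-167619 + 239960)*(-94024*437996 - 101713) = 72341*(-41182135904 - 101713) = 72341*(-41182237617) = -2979164251451397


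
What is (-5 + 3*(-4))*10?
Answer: -170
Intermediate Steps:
(-5 + 3*(-4))*10 = (-5 - 12)*10 = -17*10 = -170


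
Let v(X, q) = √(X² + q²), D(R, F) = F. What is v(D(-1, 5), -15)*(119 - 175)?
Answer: -280*√10 ≈ -885.44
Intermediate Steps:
v(D(-1, 5), -15)*(119 - 175) = √(5² + (-15)²)*(119 - 175) = √(25 + 225)*(-56) = √250*(-56) = (5*√10)*(-56) = -280*√10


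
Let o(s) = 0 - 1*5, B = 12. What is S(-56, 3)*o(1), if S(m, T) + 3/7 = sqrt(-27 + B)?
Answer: 15/7 - 5*I*sqrt(15) ≈ 2.1429 - 19.365*I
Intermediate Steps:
S(m, T) = -3/7 + I*sqrt(15) (S(m, T) = -3/7 + sqrt(-27 + 12) = -3/7 + sqrt(-15) = -3/7 + I*sqrt(15))
o(s) = -5 (o(s) = 0 - 5 = -5)
S(-56, 3)*o(1) = (-3/7 + I*sqrt(15))*(-5) = 15/7 - 5*I*sqrt(15)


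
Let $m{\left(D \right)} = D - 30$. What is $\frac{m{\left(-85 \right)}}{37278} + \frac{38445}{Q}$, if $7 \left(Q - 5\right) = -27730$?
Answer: $- \frac{2007050779}{206482842} \approx -9.7202$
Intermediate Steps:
$Q = - \frac{27695}{7}$ ($Q = 5 + \frac{1}{7} \left(-27730\right) = 5 - \frac{27730}{7} = - \frac{27695}{7} \approx -3956.4$)
$m{\left(D \right)} = -30 + D$
$\frac{m{\left(-85 \right)}}{37278} + \frac{38445}{Q} = \frac{-30 - 85}{37278} + \frac{38445}{- \frac{27695}{7}} = \left(-115\right) \frac{1}{37278} + 38445 \left(- \frac{7}{27695}\right) = - \frac{115}{37278} - \frac{53823}{5539} = - \frac{2007050779}{206482842}$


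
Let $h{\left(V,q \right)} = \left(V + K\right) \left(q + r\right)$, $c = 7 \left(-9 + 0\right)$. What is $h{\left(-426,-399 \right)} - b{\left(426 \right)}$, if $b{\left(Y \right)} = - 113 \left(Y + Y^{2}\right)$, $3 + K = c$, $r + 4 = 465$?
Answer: $20524422$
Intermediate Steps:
$r = 461$ ($r = -4 + 465 = 461$)
$c = -63$ ($c = 7 \left(-9\right) = -63$)
$K = -66$ ($K = -3 - 63 = -66$)
$b{\left(Y \right)} = - 113 Y - 113 Y^{2}$
$h{\left(V,q \right)} = \left(-66 + V\right) \left(461 + q\right)$ ($h{\left(V,q \right)} = \left(V - 66\right) \left(q + 461\right) = \left(-66 + V\right) \left(461 + q\right)$)
$h{\left(-426,-399 \right)} - b{\left(426 \right)} = \left(-30426 - -26334 + 461 \left(-426\right) - -169974\right) - \left(-113\right) 426 \left(1 + 426\right) = \left(-30426 + 26334 - 196386 + 169974\right) - \left(-113\right) 426 \cdot 427 = -30504 - -20554926 = -30504 + 20554926 = 20524422$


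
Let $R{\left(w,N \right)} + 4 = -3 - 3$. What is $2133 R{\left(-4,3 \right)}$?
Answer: $-21330$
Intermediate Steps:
$R{\left(w,N \right)} = -10$ ($R{\left(w,N \right)} = -4 - 6 = -10$)
$2133 R{\left(-4,3 \right)} = 2133 \left(-10\right) = -21330$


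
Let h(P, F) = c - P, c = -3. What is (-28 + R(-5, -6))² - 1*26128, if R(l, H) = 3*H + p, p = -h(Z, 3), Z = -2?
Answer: -24103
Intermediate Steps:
h(P, F) = -3 - P
p = 1 (p = -(-3 - 1*(-2)) = -(-3 + 2) = -1*(-1) = 1)
R(l, H) = 1 + 3*H (R(l, H) = 3*H + 1 = 1 + 3*H)
(-28 + R(-5, -6))² - 1*26128 = (-28 + (1 + 3*(-6)))² - 1*26128 = (-28 + (1 - 18))² - 26128 = (-28 - 17)² - 26128 = (-45)² - 26128 = 2025 - 26128 = -24103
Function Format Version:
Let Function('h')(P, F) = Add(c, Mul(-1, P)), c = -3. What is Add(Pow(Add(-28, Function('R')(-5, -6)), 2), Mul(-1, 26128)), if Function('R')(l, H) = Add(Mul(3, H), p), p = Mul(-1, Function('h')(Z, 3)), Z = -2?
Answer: -24103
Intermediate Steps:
Function('h')(P, F) = Add(-3, Mul(-1, P))
p = 1 (p = Mul(-1, Add(-3, Mul(-1, -2))) = Mul(-1, Add(-3, 2)) = Mul(-1, -1) = 1)
Function('R')(l, H) = Add(1, Mul(3, H)) (Function('R')(l, H) = Add(Mul(3, H), 1) = Add(1, Mul(3, H)))
Add(Pow(Add(-28, Function('R')(-5, -6)), 2), Mul(-1, 26128)) = Add(Pow(Add(-28, Add(1, Mul(3, -6))), 2), Mul(-1, 26128)) = Add(Pow(Add(-28, Add(1, -18)), 2), -26128) = Add(Pow(Add(-28, -17), 2), -26128) = Add(Pow(-45, 2), -26128) = Add(2025, -26128) = -24103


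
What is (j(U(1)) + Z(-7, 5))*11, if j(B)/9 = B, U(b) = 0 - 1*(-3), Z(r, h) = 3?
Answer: 330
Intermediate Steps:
U(b) = 3 (U(b) = 0 + 3 = 3)
j(B) = 9*B
(j(U(1)) + Z(-7, 5))*11 = (9*3 + 3)*11 = (27 + 3)*11 = 30*11 = 330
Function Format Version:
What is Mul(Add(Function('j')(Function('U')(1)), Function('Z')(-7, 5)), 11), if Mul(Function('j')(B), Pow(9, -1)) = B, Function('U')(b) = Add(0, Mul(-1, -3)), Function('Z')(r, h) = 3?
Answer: 330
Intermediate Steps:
Function('U')(b) = 3 (Function('U')(b) = Add(0, 3) = 3)
Function('j')(B) = Mul(9, B)
Mul(Add(Function('j')(Function('U')(1)), Function('Z')(-7, 5)), 11) = Mul(Add(Mul(9, 3), 3), 11) = Mul(Add(27, 3), 11) = Mul(30, 11) = 330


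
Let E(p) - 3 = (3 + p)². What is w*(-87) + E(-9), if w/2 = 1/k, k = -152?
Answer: 3051/76 ≈ 40.145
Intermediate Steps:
w = -1/76 (w = 2/(-152) = 2*(-1/152) = -1/76 ≈ -0.013158)
E(p) = 3 + (3 + p)²
w*(-87) + E(-9) = -1/76*(-87) + (3 + (3 - 9)²) = 87/76 + (3 + (-6)²) = 87/76 + (3 + 36) = 87/76 + 39 = 3051/76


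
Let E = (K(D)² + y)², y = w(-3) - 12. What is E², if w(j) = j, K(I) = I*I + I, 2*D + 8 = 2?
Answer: 194481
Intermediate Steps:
D = -3 (D = -4 + (½)*2 = -4 + 1 = -3)
K(I) = I + I² (K(I) = I² + I = I + I²)
y = -15 (y = -3 - 12 = -15)
E = 441 (E = ((-3*(1 - 3))² - 15)² = ((-3*(-2))² - 15)² = (6² - 15)² = (36 - 15)² = 21² = 441)
E² = 441² = 194481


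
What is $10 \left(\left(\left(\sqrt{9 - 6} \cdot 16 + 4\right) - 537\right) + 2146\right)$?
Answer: $16130 + 160 \sqrt{3} \approx 16407.0$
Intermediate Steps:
$10 \left(\left(\left(\sqrt{9 - 6} \cdot 16 + 4\right) - 537\right) + 2146\right) = 10 \left(\left(\left(\sqrt{3} \cdot 16 + 4\right) - 537\right) + 2146\right) = 10 \left(\left(\left(16 \sqrt{3} + 4\right) - 537\right) + 2146\right) = 10 \left(\left(\left(4 + 16 \sqrt{3}\right) - 537\right) + 2146\right) = 10 \left(\left(-533 + 16 \sqrt{3}\right) + 2146\right) = 10 \left(1613 + 16 \sqrt{3}\right) = 16130 + 160 \sqrt{3}$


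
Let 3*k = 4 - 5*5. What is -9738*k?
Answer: 68166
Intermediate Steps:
k = -7 (k = (4 - 5*5)/3 = (4 - 25)/3 = (⅓)*(-21) = -7)
-9738*k = -9738*(-7) = 68166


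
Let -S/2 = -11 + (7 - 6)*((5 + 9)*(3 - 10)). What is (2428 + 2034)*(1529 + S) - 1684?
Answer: 7793430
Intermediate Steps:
S = 218 (S = -2*(-11 + (7 - 6)*((5 + 9)*(3 - 10))) = -2*(-11 + 1*(14*(-7))) = -2*(-11 + 1*(-98)) = -2*(-11 - 98) = -2*(-109) = 218)
(2428 + 2034)*(1529 + S) - 1684 = (2428 + 2034)*(1529 + 218) - 1684 = 4462*1747 - 1684 = 7795114 - 1684 = 7793430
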